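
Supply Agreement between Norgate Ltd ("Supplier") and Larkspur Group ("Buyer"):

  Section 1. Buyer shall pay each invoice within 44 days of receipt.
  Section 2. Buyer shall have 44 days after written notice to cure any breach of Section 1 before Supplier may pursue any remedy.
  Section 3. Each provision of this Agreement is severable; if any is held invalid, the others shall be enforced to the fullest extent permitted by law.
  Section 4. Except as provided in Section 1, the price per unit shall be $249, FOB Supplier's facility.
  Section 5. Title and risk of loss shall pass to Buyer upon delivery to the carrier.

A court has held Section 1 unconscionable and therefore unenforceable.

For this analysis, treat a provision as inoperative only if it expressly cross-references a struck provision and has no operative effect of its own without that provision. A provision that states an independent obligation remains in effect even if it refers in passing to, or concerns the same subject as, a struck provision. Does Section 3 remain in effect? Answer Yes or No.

Section 1 is struck. Section 2 operates only by reference to Section 1, so it falls with Section 1. Section 4 mentions Section 1 but its own obligation stands independently of Section 1, so Section 4 is not affected. Under the severability clause in Section 3, the remaining provisions continue in force. That leaves Section 3, Section 4, and Section 5 in effect. Section 3 is among the surviving provisions, so the answer is yes.

Yes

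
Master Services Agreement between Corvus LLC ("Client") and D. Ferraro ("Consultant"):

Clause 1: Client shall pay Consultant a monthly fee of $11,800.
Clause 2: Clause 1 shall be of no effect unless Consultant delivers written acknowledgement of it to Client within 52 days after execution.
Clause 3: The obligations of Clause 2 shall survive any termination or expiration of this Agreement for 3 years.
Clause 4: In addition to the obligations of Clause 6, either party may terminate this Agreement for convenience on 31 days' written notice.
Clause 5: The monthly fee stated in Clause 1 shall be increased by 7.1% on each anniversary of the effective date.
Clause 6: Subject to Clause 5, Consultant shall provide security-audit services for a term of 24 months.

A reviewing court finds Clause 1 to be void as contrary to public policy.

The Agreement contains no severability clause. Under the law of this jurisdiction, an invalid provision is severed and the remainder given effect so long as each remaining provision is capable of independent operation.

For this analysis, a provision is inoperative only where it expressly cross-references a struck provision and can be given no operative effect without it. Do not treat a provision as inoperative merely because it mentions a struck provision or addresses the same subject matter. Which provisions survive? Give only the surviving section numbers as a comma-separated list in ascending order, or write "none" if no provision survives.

4, 6

Clause 1 is struck. Clause 2 operates only by reference to Clause 1, so it falls with Clause 1. Clause 5 operates only by reference to Clause 1, so it falls with Clause 1. Clause 3 has no operative effect of its own apart from Clause 2 and is therefore inoperative. Clause 6 mentions Clause 5 but its own obligation stands independently of Clause 5, so Clause 6 is not affected. Under the stated default rule, only provisions that cannot operate independently fall away; the rest are enforced. That leaves Clause 4 and Clause 6 in effect.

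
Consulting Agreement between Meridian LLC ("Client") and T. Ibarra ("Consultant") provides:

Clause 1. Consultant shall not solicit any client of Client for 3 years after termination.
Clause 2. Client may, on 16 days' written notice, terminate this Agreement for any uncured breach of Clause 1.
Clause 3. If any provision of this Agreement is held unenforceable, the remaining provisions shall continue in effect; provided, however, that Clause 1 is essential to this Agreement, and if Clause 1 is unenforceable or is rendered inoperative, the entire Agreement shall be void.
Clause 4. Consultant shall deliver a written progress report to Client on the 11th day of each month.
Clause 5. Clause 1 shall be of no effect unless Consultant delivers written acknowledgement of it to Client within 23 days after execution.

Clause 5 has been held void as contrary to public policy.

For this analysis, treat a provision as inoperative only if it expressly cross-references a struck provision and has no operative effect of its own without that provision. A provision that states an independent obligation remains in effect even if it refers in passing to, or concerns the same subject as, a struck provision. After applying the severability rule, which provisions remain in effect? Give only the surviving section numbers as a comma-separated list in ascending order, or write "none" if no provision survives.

Clause 5 is struck. Nothing else in the Agreement is defined by reference to Clause 5. Clause 3 makes Clause 1 an essential term, but Clause 1 is unaffected, so the severability proviso in Clause 3 preserves the remaining provisions. The provisions still in force are Clause 1, Clause 2, Clause 3, and Clause 4.

1, 2, 3, 4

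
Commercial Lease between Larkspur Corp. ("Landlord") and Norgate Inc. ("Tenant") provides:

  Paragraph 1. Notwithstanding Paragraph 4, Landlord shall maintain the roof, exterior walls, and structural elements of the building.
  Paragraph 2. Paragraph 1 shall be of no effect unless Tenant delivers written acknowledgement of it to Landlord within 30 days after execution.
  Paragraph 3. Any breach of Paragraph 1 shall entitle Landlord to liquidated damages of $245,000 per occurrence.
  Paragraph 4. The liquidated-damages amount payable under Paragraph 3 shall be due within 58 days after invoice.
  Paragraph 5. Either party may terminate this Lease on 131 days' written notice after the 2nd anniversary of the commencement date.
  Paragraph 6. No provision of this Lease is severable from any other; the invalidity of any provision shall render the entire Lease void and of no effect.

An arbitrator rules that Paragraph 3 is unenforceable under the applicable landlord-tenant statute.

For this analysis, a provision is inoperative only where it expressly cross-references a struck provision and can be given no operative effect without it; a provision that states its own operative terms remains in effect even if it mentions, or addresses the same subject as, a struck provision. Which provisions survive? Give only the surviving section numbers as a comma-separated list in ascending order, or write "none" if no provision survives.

none

Paragraph 3 is struck. The whole of Paragraph 4 is the payment deadline for the liquidated-damages amount, defined by reference to Paragraph 3, so Paragraph 4 cannot stand once Paragraph 3 is removed. Paragraph 6 provides that the Lease is not severable, so the invalidity of any one provision voids the entire Lease. No provision of the Lease survives.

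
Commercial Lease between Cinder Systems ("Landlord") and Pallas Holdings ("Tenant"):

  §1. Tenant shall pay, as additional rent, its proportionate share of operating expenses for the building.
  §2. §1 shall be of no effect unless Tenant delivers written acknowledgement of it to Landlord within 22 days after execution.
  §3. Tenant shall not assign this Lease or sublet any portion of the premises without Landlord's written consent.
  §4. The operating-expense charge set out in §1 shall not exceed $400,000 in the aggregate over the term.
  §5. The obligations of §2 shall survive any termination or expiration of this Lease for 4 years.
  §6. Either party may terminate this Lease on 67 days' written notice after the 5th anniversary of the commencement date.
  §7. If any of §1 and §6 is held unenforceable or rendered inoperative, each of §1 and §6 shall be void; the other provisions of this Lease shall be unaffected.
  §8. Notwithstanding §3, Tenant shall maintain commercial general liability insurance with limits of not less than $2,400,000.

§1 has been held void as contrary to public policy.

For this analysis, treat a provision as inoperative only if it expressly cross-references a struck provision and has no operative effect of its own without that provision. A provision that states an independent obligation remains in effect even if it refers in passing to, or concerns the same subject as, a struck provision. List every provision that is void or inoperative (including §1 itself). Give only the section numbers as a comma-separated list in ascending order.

§1 is struck. §2 operates only by reference to §1, so it falls with §1. §4 operates only by reference to §1, so it falls with §1. §5 has no operative effect of its own apart from §2 and is therefore inoperative. §7 declares §1 and §6 mutually dependent; since one of them has fallen, all of them are of no effect. That brings down §6 as well. The remainder continues in force under §7. That leaves §3, §7, and §8 in effect.

1, 2, 4, 5, 6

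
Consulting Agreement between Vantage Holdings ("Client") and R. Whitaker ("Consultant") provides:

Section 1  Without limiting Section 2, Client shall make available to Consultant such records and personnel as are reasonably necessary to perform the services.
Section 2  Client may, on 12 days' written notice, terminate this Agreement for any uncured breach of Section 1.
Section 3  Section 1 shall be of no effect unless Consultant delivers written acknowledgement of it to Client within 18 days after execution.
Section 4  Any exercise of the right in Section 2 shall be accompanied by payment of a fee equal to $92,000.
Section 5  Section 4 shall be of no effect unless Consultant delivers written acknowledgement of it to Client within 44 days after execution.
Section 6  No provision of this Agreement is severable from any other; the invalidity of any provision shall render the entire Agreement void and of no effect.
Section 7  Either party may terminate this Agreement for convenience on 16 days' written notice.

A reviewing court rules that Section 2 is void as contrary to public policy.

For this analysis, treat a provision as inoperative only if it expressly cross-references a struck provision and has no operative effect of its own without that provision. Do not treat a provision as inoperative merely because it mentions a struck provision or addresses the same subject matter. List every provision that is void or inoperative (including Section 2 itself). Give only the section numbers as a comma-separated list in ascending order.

1, 2, 3, 4, 5, 6, 7

Section 2 is struck. Section 4 has no operative effect of its own apart from Section 2 and is therefore inoperative. Section 5 merely fixes the acknowledgement condition for Section 4; with Section 4 gone it has nothing to operate on and falls away. Section 6 provides that the Agreement is not severable, so the invalidity of any one provision voids the entire Agreement. No provision of the Agreement survives.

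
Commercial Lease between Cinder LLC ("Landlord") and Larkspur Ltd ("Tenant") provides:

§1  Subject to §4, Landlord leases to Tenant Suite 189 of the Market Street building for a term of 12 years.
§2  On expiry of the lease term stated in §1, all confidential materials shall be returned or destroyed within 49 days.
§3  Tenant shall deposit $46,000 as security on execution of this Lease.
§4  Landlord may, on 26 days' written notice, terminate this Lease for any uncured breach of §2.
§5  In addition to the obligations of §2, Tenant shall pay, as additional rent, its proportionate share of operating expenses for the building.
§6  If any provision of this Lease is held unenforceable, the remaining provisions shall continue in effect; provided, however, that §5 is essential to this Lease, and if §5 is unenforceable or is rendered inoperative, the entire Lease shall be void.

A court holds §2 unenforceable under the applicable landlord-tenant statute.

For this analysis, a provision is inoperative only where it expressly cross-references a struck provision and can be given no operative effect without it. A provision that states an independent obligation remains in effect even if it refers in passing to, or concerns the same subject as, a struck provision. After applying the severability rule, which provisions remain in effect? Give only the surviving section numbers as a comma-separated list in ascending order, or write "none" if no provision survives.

1, 3, 5, 6

§2 is struck. The only function of §4 is the termination right for breach of §2, so it cannot stand once §2 is removed. §5 mentions §2 but its own obligation stands independently of §2, so §5 is not affected. §1 mentions §4 but its own obligation stands independently of §4, so §1 is not affected. §6 makes §5 an essential term, but §5 is unaffected, so the severability proviso in §6 preserves the remaining provisions. That leaves §1, §3, §5, and §6 in effect.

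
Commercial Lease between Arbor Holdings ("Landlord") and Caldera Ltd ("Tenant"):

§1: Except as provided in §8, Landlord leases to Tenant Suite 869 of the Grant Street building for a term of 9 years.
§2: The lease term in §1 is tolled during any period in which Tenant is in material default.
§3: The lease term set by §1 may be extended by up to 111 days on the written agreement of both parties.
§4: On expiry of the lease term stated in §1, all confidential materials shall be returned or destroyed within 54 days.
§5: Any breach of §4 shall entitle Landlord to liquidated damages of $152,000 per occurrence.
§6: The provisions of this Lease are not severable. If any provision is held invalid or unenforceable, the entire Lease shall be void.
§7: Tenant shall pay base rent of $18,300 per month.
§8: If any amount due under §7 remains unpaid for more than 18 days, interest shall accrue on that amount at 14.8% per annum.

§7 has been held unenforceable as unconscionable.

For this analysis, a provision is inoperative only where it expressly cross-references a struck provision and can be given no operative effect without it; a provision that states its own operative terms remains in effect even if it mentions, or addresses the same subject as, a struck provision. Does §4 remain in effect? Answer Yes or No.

§7 is struck. §8 operates only by reference to §7, so it falls with §7. §6 provides that the Lease is not severable, so the invalidity of any one provision voids the entire Lease. No provision of the Lease survives. §4 is among the inoperative provisions, so the answer is no.

No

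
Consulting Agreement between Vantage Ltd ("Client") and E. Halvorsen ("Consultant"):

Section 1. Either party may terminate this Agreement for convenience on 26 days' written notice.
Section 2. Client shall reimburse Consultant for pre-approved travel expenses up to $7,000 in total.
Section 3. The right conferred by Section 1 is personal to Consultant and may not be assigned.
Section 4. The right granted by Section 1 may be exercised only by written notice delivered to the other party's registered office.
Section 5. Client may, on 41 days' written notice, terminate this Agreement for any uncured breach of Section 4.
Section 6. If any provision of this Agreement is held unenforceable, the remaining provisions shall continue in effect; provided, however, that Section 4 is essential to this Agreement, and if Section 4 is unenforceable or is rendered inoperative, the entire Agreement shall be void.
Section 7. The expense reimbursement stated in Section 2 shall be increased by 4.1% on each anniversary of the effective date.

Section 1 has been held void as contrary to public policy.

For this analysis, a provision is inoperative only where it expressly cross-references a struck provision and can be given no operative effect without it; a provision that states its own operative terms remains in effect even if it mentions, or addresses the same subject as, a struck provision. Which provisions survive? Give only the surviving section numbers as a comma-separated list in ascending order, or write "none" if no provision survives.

none

Section 1 is struck. Section 3 merely fixes the non-assignment of Section 1; with Section 1 gone it has nothing to operate on and falls away. Section 4 operates only by reference to Section 1, so it falls with Section 1. The only function of Section 5 is the termination right for breach of Section 4, so it cannot stand once Section 4 is removed. Section 6 makes Section 4 an essential term, and Section 4 has been rendered inoperative by the cascade; under Section 6, the entire Agreement is therefore void. No provision of the Agreement survives.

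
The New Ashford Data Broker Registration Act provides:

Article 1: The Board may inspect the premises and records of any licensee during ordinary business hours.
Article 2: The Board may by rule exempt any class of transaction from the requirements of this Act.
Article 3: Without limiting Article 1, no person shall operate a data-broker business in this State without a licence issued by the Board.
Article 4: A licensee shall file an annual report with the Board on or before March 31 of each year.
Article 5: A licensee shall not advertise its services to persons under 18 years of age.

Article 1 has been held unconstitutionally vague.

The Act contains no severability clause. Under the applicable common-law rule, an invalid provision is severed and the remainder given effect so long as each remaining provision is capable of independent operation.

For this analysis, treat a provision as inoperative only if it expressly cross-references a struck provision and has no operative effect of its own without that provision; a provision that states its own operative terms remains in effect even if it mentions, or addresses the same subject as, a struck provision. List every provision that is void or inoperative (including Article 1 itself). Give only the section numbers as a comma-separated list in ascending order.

Article 1 is struck. Article 3 mentions Article 1 but its own obligation stands independently of Article 1, so Article 3 is not affected. No other provision's operative terms depend on Article 1. With no severability clause, the stated default rule severs what cannot stand and enforces each remaining provision that can operate on its own. Article 2, Article 3, Article 4, and Article 5 remain in effect.

1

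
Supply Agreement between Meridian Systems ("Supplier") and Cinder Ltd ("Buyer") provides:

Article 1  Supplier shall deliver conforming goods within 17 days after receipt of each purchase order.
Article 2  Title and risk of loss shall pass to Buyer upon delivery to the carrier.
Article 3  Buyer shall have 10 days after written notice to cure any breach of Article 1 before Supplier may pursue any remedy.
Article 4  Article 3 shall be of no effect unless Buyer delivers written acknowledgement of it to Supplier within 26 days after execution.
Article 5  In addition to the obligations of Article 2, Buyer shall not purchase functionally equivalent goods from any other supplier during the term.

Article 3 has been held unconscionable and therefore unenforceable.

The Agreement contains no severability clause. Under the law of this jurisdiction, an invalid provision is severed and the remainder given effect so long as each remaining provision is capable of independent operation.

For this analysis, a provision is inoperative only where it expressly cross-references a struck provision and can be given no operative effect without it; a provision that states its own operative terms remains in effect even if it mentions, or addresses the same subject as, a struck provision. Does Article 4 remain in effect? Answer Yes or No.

No

Article 3 is struck. The only function of Article 4 is the acknowledgement condition for Article 3, so it cannot stand once Article 3 is removed. Under the stated default rule, only provisions that cannot operate independently fall away; the rest are enforced. That leaves Article 1, Article 2, and Article 5 in effect. Article 4 is among the inoperative provisions, so the answer is no.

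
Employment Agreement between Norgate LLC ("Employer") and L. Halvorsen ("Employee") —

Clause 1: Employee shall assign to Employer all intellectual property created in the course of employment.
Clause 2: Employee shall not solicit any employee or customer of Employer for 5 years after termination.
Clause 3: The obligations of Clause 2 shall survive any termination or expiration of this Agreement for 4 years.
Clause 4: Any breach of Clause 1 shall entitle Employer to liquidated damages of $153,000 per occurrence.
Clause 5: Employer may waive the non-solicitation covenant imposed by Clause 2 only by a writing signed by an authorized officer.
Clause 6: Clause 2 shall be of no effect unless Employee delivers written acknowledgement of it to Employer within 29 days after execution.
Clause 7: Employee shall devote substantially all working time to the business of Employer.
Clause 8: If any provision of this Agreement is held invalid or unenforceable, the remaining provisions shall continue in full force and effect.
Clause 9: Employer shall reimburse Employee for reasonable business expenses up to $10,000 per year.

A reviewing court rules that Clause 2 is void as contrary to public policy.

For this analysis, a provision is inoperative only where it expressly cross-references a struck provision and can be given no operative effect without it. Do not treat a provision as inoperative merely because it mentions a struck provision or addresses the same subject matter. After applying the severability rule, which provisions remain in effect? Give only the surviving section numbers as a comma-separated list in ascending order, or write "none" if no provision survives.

1, 4, 7, 8, 9

Clause 2 is struck. Clause 3 has no operative effect of its own apart from Clause 2 and is therefore inoperative. Clause 5 merely fixes the waiver condition for Clause 2; with Clause 2 gone it has nothing to operate on and falls away. Clause 6 has no operative effect of its own apart from Clause 2 and is therefore inoperative. Under the severability clause in Clause 8, the remaining provisions continue in force. Clause 1, Clause 4, Clause 7, Clause 8, and Clause 9 remain in effect.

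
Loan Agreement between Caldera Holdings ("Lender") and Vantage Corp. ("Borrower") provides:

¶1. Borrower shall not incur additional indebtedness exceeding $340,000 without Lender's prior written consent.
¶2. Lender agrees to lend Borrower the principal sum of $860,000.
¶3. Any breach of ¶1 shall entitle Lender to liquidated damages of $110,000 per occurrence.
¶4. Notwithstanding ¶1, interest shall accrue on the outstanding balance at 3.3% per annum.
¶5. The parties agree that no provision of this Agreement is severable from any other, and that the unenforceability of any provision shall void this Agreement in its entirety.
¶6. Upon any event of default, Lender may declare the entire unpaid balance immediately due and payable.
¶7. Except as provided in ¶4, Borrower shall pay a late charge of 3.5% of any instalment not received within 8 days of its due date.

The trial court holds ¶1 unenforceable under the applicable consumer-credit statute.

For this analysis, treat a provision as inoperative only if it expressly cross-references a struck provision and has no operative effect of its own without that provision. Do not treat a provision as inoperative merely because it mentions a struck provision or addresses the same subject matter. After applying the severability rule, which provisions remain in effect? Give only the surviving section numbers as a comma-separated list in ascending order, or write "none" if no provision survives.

¶1 is struck. ¶3 does nothing except set the liquidated-damages amount by reference to ¶1; with ¶1 gone it has no independent effect and is inoperative. ¶5 provides that the Agreement is not severable, so the invalidity of any one provision voids the entire Agreement. No provision of the Agreement survives.

none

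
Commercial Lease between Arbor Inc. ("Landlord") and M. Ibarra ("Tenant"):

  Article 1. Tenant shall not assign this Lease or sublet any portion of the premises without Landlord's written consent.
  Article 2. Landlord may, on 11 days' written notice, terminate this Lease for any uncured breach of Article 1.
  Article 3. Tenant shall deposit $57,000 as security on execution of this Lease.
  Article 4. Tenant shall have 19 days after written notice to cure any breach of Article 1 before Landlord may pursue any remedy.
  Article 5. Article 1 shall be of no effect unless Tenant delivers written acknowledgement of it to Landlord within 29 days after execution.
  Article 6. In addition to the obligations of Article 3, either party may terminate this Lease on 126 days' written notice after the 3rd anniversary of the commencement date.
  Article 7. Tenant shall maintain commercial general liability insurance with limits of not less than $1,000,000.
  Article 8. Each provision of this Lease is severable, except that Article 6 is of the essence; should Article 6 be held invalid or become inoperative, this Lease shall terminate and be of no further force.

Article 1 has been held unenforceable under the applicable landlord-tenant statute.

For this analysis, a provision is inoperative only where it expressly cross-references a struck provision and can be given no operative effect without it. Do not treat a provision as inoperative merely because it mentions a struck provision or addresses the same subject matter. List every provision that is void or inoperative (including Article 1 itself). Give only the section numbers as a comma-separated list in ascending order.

Article 1 is struck. The only function of Article 2 is the termination right for breach of Article 1, so it cannot stand once Article 1 is removed. Article 4 merely fixes the cure period for breach of Article 1; with Article 1 gone it has nothing to operate on and falls away. Article 5 has no operative effect of its own apart from Article 1 and is therefore inoperative. Article 8 makes Article 6 an essential term, but Article 6 is unaffected, so the severability proviso in Article 8 preserves the remaining provisions. Article 3, Article 6, Article 7, and Article 8 remain in effect.

1, 2, 4, 5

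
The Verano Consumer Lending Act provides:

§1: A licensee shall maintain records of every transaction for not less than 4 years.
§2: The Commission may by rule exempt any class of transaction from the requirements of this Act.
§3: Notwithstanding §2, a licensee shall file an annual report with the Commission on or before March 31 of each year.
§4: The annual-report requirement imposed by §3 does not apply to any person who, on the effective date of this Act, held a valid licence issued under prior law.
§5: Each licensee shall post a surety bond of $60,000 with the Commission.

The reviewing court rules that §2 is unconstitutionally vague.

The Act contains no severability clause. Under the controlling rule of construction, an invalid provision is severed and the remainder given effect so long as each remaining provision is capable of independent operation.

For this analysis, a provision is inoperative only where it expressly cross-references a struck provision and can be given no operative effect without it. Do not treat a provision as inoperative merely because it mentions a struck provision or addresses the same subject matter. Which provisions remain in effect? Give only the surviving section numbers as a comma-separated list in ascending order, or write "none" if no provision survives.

1, 3, 4, 5

§2 is struck. Although §3 refers to §2, its operative terms do not depend on §2, so it remains in effect. No other provision's operative terms depend on §2. Under the stated default rule, only provisions that cannot operate independently fall away; the rest are enforced. That leaves §1, §3, §4, and §5 in effect.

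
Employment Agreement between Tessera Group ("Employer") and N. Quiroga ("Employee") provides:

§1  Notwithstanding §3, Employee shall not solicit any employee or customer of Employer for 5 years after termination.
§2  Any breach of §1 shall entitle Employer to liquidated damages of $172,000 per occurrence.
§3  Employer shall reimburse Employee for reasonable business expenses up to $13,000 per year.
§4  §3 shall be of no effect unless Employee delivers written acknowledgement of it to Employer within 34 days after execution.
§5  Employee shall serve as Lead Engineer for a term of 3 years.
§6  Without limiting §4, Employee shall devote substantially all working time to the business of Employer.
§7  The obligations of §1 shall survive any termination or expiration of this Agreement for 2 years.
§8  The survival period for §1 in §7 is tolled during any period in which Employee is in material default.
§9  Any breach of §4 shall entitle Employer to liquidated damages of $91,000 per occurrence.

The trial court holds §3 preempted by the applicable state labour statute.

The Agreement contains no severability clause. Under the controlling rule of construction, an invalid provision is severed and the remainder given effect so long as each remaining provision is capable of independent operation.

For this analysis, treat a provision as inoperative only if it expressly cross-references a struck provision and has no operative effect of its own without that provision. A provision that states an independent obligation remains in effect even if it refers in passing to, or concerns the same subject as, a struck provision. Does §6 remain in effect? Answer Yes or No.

§3 is struck. §4 operates only by reference to §3, so it falls with §3. §9 does nothing except set the liquidated-damages amount by reference to §4; with §4 gone it has no independent effect and is inoperative. Although §1 refers to §3, its operative terms do not depend on §3, so it remains in effect. Although §6 refers to §4, its operative terms do not depend on §4, so it remains in effect. With no severability clause, the stated default rule severs what cannot stand and enforces each remaining provision that can operate on its own. That leaves §1, §2, §5, §6, §7, and §8 in effect. §6 is among the surviving provisions, so the answer is yes.

Yes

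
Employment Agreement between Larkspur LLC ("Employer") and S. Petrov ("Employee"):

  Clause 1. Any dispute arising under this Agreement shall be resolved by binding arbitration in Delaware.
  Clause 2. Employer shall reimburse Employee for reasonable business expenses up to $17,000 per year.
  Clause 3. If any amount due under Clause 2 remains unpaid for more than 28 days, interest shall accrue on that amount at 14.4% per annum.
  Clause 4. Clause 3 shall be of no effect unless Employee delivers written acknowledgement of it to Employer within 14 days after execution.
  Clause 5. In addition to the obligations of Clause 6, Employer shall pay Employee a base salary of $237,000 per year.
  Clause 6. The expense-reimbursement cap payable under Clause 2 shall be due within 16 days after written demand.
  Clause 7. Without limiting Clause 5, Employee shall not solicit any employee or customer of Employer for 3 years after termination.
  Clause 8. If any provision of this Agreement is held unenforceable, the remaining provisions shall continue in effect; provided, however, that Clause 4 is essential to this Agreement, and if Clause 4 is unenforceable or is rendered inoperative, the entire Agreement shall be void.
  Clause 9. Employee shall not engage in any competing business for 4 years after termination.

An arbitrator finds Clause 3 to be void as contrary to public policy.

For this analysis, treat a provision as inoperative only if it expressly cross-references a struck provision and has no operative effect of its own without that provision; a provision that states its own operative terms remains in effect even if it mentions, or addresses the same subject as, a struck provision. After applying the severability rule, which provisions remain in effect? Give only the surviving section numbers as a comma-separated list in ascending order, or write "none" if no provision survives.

none

Clause 3 is struck. Clause 4 has no operative effect of its own apart from Clause 3 and is therefore inoperative. Clause 8 makes Clause 4 an essential term, and Clause 4 has been rendered inoperative by the cascade; under Clause 8, the entire Agreement is therefore void. No provision of the Agreement survives.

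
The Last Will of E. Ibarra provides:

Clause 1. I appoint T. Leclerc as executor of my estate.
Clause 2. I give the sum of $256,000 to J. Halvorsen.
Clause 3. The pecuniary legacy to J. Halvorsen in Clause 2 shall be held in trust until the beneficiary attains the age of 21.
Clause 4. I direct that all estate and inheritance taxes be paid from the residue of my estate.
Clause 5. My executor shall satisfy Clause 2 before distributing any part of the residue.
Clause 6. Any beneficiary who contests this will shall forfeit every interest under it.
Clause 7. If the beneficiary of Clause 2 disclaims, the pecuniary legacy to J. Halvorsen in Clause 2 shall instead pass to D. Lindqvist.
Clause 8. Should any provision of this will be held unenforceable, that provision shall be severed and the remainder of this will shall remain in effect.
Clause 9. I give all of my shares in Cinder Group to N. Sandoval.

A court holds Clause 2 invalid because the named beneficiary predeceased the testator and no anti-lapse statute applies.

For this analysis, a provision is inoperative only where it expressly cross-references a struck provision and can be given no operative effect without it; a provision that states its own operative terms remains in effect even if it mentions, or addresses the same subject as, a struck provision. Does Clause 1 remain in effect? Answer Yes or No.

Yes

Clause 2 is struck. Clause 3 has no operative effect of its own apart from Clause 2 and is therefore inoperative. The only function of Clause 5 is the priority direction for Clause 2, so it cannot stand once Clause 2 is removed. The only function of Clause 7 is the alternative disposition for Clause 2, so it cannot stand once Clause 2 is removed. Clause 8 is a severability clause and preserves every provision that can still be given independent effect. Clause 1, Clause 4, Clause 6, Clause 8, and Clause 9 remain in effect. Clause 1 is among the surviving provisions, so the answer is yes.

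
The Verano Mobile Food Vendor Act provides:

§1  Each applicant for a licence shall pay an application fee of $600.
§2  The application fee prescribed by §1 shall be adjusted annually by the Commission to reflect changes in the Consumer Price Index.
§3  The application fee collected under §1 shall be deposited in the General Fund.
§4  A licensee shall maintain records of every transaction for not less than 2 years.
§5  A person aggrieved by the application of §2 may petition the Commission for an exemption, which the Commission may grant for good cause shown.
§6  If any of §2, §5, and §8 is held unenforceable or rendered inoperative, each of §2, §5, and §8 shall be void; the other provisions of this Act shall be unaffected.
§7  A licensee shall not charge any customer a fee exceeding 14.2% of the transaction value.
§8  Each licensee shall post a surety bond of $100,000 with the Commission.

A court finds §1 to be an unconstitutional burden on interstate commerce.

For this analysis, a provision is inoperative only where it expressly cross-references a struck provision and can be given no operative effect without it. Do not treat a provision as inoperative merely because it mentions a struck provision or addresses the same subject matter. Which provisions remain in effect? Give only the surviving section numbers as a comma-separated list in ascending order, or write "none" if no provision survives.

§1 is struck. §2 does nothing except set the indexation of the application fee by reference to §1; with §1 gone it has no independent effect and is inoperative. §3 operates only by reference to §1, so it falls with §1. §5 merely fixes the exemption procedure for §2; with §2 gone it has nothing to operate on and falls away. §6 declares §2, §5, and §8 mutually dependent; since one of them has fallen, all of them are of no effect. That brings down §8 as well. The remainder continues in force under §6. §4, §6, and §7 remain in effect.

4, 6, 7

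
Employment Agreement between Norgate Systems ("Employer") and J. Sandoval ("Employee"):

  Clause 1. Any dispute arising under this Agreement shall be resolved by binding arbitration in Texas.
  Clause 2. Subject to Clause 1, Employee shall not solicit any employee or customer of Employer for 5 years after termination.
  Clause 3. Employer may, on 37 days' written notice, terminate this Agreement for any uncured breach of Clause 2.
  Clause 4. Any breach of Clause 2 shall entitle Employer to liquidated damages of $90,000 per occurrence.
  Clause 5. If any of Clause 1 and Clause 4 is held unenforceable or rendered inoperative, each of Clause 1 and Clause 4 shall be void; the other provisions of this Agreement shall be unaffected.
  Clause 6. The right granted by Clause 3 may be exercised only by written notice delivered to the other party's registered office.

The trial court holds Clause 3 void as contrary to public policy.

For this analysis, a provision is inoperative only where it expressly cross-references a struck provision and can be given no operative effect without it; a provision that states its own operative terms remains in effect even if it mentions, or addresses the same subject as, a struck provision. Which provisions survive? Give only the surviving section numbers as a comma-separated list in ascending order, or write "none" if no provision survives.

1, 2, 4, 5

Clause 3 is struck. Clause 6 merely fixes the notice requirement for Clause 3; with Clause 3 gone it has nothing to operate on and falls away. Clause 5 ties Clause 1 and Clause 4 together, but none of those is affected here; the remaining provisions continue in force under Clause 5. That leaves Clause 1, Clause 2, Clause 4, and Clause 5 in effect.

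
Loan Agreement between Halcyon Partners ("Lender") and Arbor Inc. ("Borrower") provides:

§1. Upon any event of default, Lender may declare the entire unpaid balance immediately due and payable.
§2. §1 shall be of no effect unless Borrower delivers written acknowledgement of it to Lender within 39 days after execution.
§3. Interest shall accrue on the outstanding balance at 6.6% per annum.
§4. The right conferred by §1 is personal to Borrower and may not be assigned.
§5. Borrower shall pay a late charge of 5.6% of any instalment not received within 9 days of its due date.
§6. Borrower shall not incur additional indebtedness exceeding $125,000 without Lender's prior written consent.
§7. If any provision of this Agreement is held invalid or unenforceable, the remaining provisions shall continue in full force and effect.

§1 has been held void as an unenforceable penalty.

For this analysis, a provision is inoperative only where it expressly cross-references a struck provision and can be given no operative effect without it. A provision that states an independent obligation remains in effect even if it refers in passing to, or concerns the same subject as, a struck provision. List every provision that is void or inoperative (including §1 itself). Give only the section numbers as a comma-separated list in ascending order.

§1 is struck. The only function of §2 is the acknowledgement condition for §1, so it cannot stand once §1 is removed. §4 operates only by reference to §1, so it falls with §1. Under the severability clause in §7, the remaining provisions continue in force. The provisions still in force are §3, §5, §6, and §7.

1, 2, 4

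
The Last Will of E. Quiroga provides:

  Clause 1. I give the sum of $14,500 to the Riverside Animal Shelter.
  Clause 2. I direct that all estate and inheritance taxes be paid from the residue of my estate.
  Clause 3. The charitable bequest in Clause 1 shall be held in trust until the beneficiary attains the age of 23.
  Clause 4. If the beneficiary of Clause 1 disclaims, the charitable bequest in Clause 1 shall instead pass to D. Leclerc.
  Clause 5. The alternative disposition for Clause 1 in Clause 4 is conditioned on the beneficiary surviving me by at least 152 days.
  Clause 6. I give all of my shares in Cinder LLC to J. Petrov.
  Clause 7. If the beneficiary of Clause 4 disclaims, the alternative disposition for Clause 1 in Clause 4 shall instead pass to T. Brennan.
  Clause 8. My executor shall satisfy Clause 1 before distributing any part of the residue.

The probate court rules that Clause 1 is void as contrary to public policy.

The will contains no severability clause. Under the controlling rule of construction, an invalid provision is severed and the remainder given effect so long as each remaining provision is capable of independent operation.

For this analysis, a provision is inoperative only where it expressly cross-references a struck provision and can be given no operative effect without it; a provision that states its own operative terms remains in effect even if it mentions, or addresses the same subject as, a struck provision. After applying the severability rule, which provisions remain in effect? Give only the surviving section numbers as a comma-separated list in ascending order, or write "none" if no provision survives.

2, 6

Clause 1 is struck. Clause 3 operates only by reference to Clause 1, so it falls with Clause 1. Clause 4 operates only by reference to Clause 1, so it falls with Clause 1. Clause 8 operates only by reference to Clause 1, so it falls with Clause 1. Clause 5 has no operative effect of its own apart from Clause 4 and is therefore inoperative. Clause 7 has no operative effect of its own apart from Clause 4 and is therefore inoperative. With no severability clause, the stated default rule severs what cannot stand and enforces each remaining provision that can operate on its own. That leaves Clause 2 and Clause 6 in effect.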